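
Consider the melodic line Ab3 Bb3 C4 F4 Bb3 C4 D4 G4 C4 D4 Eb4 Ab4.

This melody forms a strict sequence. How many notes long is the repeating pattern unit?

4

There are 12 notes; a 4-note unit gives 3 cells:
Ab3 Bb3 C4 F4 | Bb3 C4 D4 G4 | C4 D4 Eb4 Ab4
Every group is a transposition up a 2nd of the one before; no shorter unit works.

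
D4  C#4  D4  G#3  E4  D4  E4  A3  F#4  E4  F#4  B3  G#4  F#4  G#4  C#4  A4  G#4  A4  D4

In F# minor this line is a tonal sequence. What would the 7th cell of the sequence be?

C#5 B4 C#5 F#4

The 4-note cells begin on D4, E4, F#4, G#4, A4 — each up a 2nd from the last.
Continuing the starts: B4 → C#5.
So cell 7 is C#5 B4 C#5 F#4.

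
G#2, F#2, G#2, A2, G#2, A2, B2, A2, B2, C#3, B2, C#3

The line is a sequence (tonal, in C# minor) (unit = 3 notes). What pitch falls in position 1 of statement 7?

The unit is 3 notes. Position-1 pitches of the 4 shown cells: G#2, A2, B2, C#3.
Extending up a 2nd: D#3 → E3 → F#3.

F#3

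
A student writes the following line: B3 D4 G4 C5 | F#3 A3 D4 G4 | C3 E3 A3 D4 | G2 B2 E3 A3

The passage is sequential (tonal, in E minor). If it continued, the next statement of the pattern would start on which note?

D2

Taking 4-note groups, the heads are B3, F#3, C3, G2: the pattern moves down a 4th.
One more step down a 4th gives D2.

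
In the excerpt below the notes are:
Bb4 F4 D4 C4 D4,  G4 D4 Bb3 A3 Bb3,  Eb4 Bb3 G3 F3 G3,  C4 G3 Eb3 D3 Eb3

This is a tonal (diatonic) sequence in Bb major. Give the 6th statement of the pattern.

F3 C3 A2 G2 A2

With a 5-note motive the entries are Bb4, G4, Eb4, C4, each down a 3rd from the previous.
Extending down a 3rd: A3 → F3.
So cell 6 is F3 C3 A2 G2 A2.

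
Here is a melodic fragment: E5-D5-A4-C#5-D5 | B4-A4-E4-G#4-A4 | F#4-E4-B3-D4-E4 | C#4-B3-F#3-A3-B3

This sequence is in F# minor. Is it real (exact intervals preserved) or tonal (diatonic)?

Every note is diatonic to F# minor.
Cell 1 has +4 semitones from note 3 to 4, but cell 3 has +3 — the interval quality changes while the contour stays the same, which is the hallmark of a tonal sequence.

tonal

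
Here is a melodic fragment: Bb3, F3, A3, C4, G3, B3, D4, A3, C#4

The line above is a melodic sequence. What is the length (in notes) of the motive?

9 notes total. Splitting into 3 groups of 3:
Bb3 F3 A3 | C4 G3 B3 | D4 A3 C#4
That's a consistent up a 2nd shift per cell, and no other grouping gives one.

3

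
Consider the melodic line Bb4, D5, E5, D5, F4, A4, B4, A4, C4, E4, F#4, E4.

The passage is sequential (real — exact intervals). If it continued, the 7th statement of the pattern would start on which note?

Unit = 4 notes; the statements start on Bb4, F4, C4, moving down a 4th each time.
Extending the heads down a 4th: G3 → D3 → A2 → E2.

E2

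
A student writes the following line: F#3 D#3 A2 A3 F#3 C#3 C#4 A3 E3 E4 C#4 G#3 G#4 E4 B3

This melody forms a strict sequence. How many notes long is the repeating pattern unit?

There are 15 notes; a 3-note unit gives 5 cells:
F#3 D#3 A2 | A3 F#3 C#3 | C#4 A3 E3 | E4 C#4 G#3 | G#4 E4 B3
Each cell is the previous one up a 3rd — so the unit is 3 notes.

3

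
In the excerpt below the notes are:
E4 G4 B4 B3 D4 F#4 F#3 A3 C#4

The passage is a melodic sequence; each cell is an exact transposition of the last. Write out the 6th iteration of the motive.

D#2 F#2 A#2

Unit = 3 notes; the statements start on E4, B3, F#3, moving down a 4th each time.
Carrying on: C#3 → G#2 → D#2.
From D#2 the exact shape gives D#2 F#2 A#2.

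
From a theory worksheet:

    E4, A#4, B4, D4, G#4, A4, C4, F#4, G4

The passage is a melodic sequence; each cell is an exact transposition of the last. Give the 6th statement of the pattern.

The 3-note cells begin on E4, D4, C4 — each down a 2nd from the last.
Carrying on: Bb3 → Ab3 → Gb3.
Statement 6 starts on Gb3 and keeps the same exact contour: Gb3 C4 Db4.

Gb3 C4 Db4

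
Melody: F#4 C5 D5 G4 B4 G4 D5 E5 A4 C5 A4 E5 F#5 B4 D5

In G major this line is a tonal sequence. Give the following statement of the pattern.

The 5-note cells begin on F#4, G4, A4 — each up a 2nd from the last.
From B4 the diatonic shape gives B4 F#5 G5 C5 E5.

B4 F#5 G5 C5 E5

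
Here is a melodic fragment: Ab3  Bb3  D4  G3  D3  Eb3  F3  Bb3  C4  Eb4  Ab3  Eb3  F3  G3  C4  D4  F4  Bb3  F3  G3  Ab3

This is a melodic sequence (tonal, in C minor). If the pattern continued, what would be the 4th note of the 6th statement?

Grouping in 7s, the 4th note of each cell is G3, Ab3, Bb3.
Extending up a 2nd: C4 → D4 → Eb4.

Eb4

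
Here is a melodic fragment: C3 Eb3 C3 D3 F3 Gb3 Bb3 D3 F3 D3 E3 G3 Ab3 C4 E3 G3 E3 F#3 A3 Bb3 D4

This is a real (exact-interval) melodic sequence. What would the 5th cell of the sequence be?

Unit = 7 notes; the statements start on C3, D3, E3, moving up a 2nd each time.
Carrying on: F#3 → G#3.
From G#3 the exact shape gives G#3 B3 G#3 A#3 C#4 D4 F#4.

G#3 B3 G#3 A#3 C#4 D4 F#4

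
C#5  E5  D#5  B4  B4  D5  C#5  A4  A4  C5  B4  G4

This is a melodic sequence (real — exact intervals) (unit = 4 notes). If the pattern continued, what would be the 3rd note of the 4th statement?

A4

Grouping in 4s, the 3rd note of each cell is D#5, C#5, B4.
One more down a 2nd gives A4.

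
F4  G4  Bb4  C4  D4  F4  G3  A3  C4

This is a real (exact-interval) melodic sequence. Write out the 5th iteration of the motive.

A2 B2 D3

With a 3-note motive the entries are F4, C4, G3, each down a 4th from the previous.
Extending down a 4th: D3 → A2.
So cell 5 is A2 B2 D3.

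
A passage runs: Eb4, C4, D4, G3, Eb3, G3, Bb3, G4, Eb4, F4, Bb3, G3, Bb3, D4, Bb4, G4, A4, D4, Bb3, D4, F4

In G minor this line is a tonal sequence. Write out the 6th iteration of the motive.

A5 F5 G5 C5 A4 C5 Eb5

Taking 7-note groups, the heads are Eb4, G4, Bb4: the pattern moves up a 3rd.
Continuing the starts: D5 → F5 → A5.
From A5 the diatonic shape gives A5 F5 G5 C5 A4 C5 Eb5.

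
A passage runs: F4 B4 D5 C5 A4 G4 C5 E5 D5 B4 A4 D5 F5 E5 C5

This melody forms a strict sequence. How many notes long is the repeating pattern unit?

15 notes total. Splitting into 3 groups of 5:
F4 B4 D5 C5 A4 | G4 C5 E5 D5 B4 | A4 D5 F5 E5 C5
Each cell is the previous one up a 2nd — so the unit is 5 notes.

5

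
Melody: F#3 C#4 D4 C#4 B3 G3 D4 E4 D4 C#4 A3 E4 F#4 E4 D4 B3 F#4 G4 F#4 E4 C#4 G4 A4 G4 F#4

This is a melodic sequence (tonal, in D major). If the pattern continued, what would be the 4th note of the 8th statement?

With 5-note cells, note 4 of each statement runs C#4, D4, E4, F#4, G4.
Extending up a 2nd: A4 → B4 → C#5.

C#5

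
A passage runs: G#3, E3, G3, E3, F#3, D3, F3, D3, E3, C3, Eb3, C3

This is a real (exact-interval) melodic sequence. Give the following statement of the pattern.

Unit = 4 notes; the statements start on G#3, F#3, E3, moving down a 2nd each time.
So cell 4 is D3 Bb2 Db3 Bb2.

D3 Bb2 Db3 Bb2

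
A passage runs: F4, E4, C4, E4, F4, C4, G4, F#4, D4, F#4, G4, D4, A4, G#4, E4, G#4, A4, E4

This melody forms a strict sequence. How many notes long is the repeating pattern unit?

There are 18 notes; a 6-note unit gives 3 cells:
F4 E4 C4 E4 F4 C4 | G4 F#4 D4 F#4 G4 D4 | A4 G#4 E4 G#4 A4 E4
Each cell is the previous one up a 2nd — so the unit is 6 notes.

6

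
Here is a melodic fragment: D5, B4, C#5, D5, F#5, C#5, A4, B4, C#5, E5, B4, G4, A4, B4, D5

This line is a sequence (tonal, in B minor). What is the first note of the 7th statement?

The 5-note cells begin on D5, C#5, B4 — each down a 2nd from the last.
Continuing: A4 → G4 → F#4 → E4. Statement 7 starts on E4.

E4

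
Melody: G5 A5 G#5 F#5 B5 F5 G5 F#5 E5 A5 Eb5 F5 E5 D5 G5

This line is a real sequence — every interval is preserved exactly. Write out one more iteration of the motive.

Taking 5-note groups, the heads are G5, F5, Eb5: the pattern moves down a 2nd.
Statement 4 starts on Db5 and keeps the same exact contour: Db5 Eb5 D5 C5 F5.

Db5 Eb5 D5 C5 F5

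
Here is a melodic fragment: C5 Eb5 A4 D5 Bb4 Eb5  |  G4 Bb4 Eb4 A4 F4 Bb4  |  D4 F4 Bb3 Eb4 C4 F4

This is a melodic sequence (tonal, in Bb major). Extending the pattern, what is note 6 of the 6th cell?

The unit is 6 notes. Position-6 pitches of the 3 shown cells: Eb5, Bb4, F4.
Extending down a 4th: C4 → G3 → D3.

D3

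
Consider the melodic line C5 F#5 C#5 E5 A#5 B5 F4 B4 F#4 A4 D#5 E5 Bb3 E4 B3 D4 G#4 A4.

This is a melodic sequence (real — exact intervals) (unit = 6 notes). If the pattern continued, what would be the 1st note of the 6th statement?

Db2

With 6-note cells, note 1 of each statement runs C5, F4, Bb3.
Extending down a 5th: Eb3 → Ab2 → Db2.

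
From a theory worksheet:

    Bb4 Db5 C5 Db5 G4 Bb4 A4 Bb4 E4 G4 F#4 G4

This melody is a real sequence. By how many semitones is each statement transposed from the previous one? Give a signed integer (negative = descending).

Taking 4-note groups, the heads are Bb4, G4, E4: the pattern moves down a 3rd.
Bb4→G4 is 67 − 70 = -3 semitones.

-3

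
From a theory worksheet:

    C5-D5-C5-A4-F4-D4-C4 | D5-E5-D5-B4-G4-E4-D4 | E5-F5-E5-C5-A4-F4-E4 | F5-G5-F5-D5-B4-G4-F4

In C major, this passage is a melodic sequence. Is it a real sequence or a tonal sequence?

tonal

Every note is diatonic to C major.
Cell 1 has +2 semitones from note 1 to 2, but cell 3 has +1 — the interval quality changes while the contour stays the same, which is the hallmark of a tonal sequence.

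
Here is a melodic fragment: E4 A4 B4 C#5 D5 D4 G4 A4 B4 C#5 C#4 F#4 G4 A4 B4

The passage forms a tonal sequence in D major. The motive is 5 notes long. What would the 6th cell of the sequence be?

With a 5-note motive the entries are E4, D4, C#4, each down a 2nd from the previous.
Extending down a 2nd: B3 → A3 → G3.
Statement 6 starts on G3 and keeps the same diatonic contour: G3 C#4 D4 E4 F#4.

G3 C#4 D4 E4 F#4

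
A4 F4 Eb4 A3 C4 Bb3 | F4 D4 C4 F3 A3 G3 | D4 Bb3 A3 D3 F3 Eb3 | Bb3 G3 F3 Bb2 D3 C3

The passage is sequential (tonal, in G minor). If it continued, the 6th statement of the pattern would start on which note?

Unit = 6 notes; the statements start on A4, F4, D4, Bb3, moving down a 3rd each time.
Continuing: G3 → Eb3. Statement 6 starts on Eb3.

Eb3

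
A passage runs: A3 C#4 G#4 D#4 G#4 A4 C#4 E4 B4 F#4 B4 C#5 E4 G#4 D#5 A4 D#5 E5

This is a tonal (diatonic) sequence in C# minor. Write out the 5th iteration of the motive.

B4 D#5 A5 E5 A5 B5

Unit = 6 notes; the statements start on A3, C#4, E4, moving up a 3rd each time.
Carrying on: G#4 → B4.
Statement 5 starts on B4 and keeps the same diatonic contour: B4 D#5 A5 E5 A5 B5.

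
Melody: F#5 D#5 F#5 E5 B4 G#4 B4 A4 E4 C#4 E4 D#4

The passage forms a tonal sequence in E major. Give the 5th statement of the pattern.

D#3 B2 D#3 C#3

The 4-note cells begin on F#5, B4, E4 — each down a 5th from the last.
Extending down a 5th: A3 → D#3.
So cell 5 is D#3 B2 D#3 C#3.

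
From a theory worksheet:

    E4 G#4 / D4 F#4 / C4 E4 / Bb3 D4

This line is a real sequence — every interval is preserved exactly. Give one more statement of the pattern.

Ab3 C4

With a 2-note motive the entries are E4, D4, C4, Bb3, each down a 2nd from the previous.
Statement 5 starts on Ab3 and keeps the same exact contour: Ab3 C4.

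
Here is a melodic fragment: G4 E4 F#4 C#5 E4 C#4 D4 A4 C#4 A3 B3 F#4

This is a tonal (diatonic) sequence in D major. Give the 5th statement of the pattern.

F#3 D3 E3 B3

Unit = 4 notes; the statements start on G4, E4, C#4, moving down a 3rd each time.
Continuing the starts: A3 → F#3.
Statement 5 starts on F#3 and keeps the same diatonic contour: F#3 D3 E3 B3.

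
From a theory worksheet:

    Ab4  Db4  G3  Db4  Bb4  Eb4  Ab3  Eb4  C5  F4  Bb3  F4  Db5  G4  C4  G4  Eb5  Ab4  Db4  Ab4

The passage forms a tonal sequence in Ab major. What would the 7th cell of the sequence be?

G5 C5 F4 C5

With a 4-note motive the entries are Ab4, Bb4, C5, Db5, Eb5, each up a 2nd from the previous.
Extending up a 2nd: F5 → G5.
So cell 7 is G5 C5 F4 C5.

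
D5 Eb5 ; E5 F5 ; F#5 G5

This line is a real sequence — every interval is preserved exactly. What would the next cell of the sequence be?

G#5 A5

Unit = 2 notes; the statements start on D5, E5, F#5, moving up a 2nd each time.
From G#5 the exact shape gives G#5 A5.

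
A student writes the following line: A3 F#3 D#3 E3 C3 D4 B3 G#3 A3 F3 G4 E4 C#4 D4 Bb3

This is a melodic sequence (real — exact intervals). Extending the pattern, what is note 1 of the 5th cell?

Grouping in 5s, the 1st note of each cell is A3, D4, G4.
Carrying that up a 4th forward: C5 → F5.

F5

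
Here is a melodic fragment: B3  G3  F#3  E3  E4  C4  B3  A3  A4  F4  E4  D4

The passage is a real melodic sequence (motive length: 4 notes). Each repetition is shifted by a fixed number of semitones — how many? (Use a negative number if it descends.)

5

Taking 4-note groups, the heads are B3, E4, A4: the pattern moves up a 4th.
B3 to E4 spans +5 semitones.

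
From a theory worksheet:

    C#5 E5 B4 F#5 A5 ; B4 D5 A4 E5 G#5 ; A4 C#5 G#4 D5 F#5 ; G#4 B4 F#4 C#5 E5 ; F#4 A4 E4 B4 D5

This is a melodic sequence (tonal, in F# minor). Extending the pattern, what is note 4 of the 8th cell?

F#4

The unit is 5 notes. Position-4 pitches of the 5 shown cells: F#5, E5, D5, C#5, B4.
Each moves down a 2nd. Continuing: A4 → G#4 → F#4.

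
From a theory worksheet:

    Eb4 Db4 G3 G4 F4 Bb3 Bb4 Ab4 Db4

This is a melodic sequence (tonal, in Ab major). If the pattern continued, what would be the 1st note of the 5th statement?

With 3-note cells, note 1 of each statement runs Eb4, G4, Bb4.
Carrying that up a 3rd forward: Db5 → F5.

F5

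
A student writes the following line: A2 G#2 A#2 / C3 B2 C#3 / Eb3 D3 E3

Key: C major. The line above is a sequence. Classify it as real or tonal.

real

Each cell has the same semitone pattern (-1, 2) — intervals are preserved exactly.
And G#2 lies outside C major, so the sequence is real rather than tonal.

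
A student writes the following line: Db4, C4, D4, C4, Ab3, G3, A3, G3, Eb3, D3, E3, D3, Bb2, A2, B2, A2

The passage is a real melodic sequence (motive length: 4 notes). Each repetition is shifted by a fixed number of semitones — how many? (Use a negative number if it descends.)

-5

Unit = 4 notes; the statements start on Db4, Ab3, Eb3, Bb2, moving down a 4th each time.
Db4→Ab3 is 56 − 61 = -5 semitones.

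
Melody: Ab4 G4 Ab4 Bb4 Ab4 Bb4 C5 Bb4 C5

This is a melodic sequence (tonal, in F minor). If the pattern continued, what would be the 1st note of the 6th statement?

Grouping in 3s, the 1st note of each cell is Ab4, Bb4, C5.
Carrying that up a 2nd forward: Db5 → Eb5 → F5.

F5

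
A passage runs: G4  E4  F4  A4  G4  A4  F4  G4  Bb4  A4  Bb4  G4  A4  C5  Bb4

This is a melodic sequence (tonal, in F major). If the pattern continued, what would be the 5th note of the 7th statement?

With 5-note cells, note 5 of each statement runs G4, A4, Bb4.
Carrying that up a 2nd forward: C5 → D5 → E5 → F5.

F5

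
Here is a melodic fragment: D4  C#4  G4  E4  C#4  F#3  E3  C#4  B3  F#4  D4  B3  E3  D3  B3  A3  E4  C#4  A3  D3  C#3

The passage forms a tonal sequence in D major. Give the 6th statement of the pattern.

Taking 7-note groups, the heads are D4, C#4, B3: the pattern moves down a 2nd.
Extending down a 2nd: A3 → G3 → F#3.
From F#3 the diatonic shape gives F#3 E3 B3 G3 E3 A2 G2.

F#3 E3 B3 G3 E3 A2 G2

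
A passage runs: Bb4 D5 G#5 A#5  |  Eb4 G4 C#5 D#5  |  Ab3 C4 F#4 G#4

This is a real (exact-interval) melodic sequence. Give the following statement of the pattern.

Unit = 4 notes; the statements start on Bb4, Eb4, Ab3, moving down a 5th each time.
Statement 4 starts on Db3 and keeps the same exact contour: Db3 F3 B3 C#4.

Db3 F3 B3 C#4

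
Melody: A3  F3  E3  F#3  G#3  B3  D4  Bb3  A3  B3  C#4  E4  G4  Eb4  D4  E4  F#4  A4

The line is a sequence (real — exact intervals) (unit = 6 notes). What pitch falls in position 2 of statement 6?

Grouping in 6s, the 2nd note of each cell is F3, Bb3, Eb4.
Carrying that up a 4th forward: Ab4 → Db5 → Gb5.

Gb5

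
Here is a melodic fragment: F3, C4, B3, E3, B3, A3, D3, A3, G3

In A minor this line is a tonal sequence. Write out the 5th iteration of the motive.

B2 F3 E3

Unit = 3 notes; the statements start on F3, E3, D3, moving down a 2nd each time.
Extending down a 2nd: C3 → B2.
From B2 the diatonic shape gives B2 F3 E3.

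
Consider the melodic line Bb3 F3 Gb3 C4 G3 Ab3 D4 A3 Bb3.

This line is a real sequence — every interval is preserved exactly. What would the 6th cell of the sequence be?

With a 3-note motive the entries are Bb3, C4, D4, each up a 2nd from the previous.
Continuing the starts: E4 → F#4 → G#4.
Statement 6 starts on G#4 and keeps the same exact contour: G#4 D#4 E4.

G#4 D#4 E4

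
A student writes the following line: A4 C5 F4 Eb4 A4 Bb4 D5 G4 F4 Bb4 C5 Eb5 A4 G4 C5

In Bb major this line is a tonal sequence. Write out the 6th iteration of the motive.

F5 A5 D5 C5 F5

Unit = 5 notes; the statements start on A4, Bb4, C5, moving up a 2nd each time.
Carrying on: D5 → Eb5 → F5.
So cell 6 is F5 A5 D5 C5 F5.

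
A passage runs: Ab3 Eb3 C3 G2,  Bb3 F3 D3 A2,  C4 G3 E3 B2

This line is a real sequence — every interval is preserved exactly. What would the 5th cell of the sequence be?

E4 B3 G#3 D#3

Unit = 4 notes; the statements start on Ab3, Bb3, C4, moving up a 2nd each time.
Continuing the starts: D4 → E4.
So cell 5 is E4 B3 G#3 D#3.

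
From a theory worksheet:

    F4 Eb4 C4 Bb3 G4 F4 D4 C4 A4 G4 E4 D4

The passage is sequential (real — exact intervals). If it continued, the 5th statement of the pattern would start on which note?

Taking 4-note groups, the heads are F4, G4, A4: the pattern moves up a 2nd.
Continuing: B4 → C#5. Statement 5 starts on C#5.

C#5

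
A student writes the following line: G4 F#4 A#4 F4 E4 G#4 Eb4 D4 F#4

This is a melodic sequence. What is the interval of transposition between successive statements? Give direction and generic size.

Taking 3-note groups, the heads are G4, F4, Eb4: the pattern moves down a 2nd.
G4 to F4 is down a 2nd.

down a 2nd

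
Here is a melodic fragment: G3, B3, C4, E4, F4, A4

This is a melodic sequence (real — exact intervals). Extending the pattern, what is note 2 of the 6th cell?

With 2-note cells, note 2 of each statement runs B3, E4, A4.
Carrying that up a 4th forward: D5 → G5 → C6.

C6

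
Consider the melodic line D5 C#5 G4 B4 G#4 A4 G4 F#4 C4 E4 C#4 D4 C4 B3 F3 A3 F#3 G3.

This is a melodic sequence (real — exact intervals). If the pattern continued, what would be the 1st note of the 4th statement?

The unit is 6 notes. Position-1 pitches of the 3 shown cells: D5, G4, C4.
One more down a 5th gives F3.

F3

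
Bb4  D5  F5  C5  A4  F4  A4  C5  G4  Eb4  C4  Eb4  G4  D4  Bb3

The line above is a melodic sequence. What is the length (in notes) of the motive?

5

15 notes total. Splitting into 3 groups of 5:
Bb4 D5 F5 C5 A4 | F4 A4 C5 G4 Eb4 | C4 Eb4 G4 D4 Bb3
That's a consistent down a 4th shift per cell, and no other grouping gives one.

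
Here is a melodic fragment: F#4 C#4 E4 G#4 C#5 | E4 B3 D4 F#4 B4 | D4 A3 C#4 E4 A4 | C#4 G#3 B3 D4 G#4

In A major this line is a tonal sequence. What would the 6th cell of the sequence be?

A3 E3 G#3 B3 E4

Unit = 5 notes; the statements start on F#4, E4, D4, C#4, moving down a 2nd each time.
Carrying on: B3 → A3.
Statement 6 starts on A3 and keeps the same diatonic contour: A3 E3 G#3 B3 E4.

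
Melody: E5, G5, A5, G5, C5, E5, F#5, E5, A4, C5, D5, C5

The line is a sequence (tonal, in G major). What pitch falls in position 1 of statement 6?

Grouping in 4s, the 1st note of each cell is E5, C5, A4.
Extending down a 3rd: F#4 → D4 → B3.

B3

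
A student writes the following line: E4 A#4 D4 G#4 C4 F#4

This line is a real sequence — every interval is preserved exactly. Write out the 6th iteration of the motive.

Gb3 C4

Unit = 2 notes; the statements start on E4, D4, C4, moving down a 2nd each time.
Extending down a 2nd: Bb3 → Ab3 → Gb3.
Statement 6 starts on Gb3 and keeps the same exact contour: Gb3 C4.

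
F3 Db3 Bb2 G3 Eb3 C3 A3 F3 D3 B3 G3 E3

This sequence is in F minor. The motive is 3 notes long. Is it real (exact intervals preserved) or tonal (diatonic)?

Each cell has the same semitone pattern (-4, -3) — intervals are preserved exactly.
And A3 lies outside F minor, so the sequence is real rather than tonal.

real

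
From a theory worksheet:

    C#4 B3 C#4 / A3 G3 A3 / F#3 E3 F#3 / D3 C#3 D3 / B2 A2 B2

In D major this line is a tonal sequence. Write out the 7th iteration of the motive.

E2 D2 E2

Taking 3-note groups, the heads are C#4, A3, F#3, D3, B2: the pattern moves down a 3rd.
Extending down a 3rd: G2 → E2.
From E2 the diatonic shape gives E2 D2 E2.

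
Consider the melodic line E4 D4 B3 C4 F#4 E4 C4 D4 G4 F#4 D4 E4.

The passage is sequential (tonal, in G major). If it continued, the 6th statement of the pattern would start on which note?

C5

Taking 4-note groups, the heads are E4, F#4, G4: the pattern moves up a 2nd.
Continuing: A4 → B4 → C5. Statement 6 starts on C5.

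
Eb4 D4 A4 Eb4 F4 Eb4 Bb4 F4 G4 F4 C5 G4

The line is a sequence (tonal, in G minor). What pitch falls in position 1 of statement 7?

Grouping in 4s, the 1st note of each cell is Eb4, F4, G4.
Extending up a 2nd: A4 → Bb4 → C5 → D5.

D5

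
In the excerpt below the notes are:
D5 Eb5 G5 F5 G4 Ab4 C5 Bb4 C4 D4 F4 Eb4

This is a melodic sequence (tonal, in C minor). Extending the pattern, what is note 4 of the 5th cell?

Grouping in 4s, the 4th note of each cell is F5, Bb4, Eb4.
Extending down a 5th: Ab3 → D3.

D3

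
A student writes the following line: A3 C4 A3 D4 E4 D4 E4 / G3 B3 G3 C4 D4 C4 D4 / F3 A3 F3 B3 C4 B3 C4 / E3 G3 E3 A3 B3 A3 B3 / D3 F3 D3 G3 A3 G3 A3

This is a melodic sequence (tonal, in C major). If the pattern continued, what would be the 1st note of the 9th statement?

With 7-note cells, note 1 of each statement runs A3, G3, F3, E3, D3.
Each moves down a 2nd. Continuing: C3 → B2 → A2 → G2.

G2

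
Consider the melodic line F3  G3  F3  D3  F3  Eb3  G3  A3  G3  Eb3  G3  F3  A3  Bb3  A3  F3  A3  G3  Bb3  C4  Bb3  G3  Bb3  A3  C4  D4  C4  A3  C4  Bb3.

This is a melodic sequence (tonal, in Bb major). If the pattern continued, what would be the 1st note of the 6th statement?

Grouping in 6s, the 1st note of each cell is F3, G3, A3, Bb3, C4.
From C4, up a 2nd gives D4.

D4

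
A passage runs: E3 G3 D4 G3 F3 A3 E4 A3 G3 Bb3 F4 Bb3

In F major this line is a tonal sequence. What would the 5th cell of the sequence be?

Bb3 D4 A4 D4

The 4-note cells begin on E3, F3, G3 — each up a 2nd from the last.
Extending up a 2nd: A3 → Bb3.
From Bb3 the diatonic shape gives Bb3 D4 A4 D4.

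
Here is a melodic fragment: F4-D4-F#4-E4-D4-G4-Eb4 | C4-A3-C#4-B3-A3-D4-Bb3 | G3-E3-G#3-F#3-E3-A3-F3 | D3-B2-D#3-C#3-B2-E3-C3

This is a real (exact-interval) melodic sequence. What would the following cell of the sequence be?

A2 F#2 A#2 G#2 F#2 B2 G2

With a 7-note motive the entries are F4, C4, G3, D3, each down a 4th from the previous.
From A2 the exact shape gives A2 F#2 A#2 G#2 F#2 B2 G2.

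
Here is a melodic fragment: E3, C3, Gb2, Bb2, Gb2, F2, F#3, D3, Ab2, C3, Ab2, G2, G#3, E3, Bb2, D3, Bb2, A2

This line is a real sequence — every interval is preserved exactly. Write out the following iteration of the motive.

The 6-note cells begin on E3, F#3, G#3 — each up a 2nd from the last.
Statement 4 starts on A#3 and keeps the same exact contour: A#3 F#3 C3 E3 C3 B2.

A#3 F#3 C3 E3 C3 B2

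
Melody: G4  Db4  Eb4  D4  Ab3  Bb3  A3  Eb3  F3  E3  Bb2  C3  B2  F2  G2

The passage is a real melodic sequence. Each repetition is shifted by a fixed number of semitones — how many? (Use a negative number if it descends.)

The 3-note cells begin on G4, D4, A3, E3, B2 — each down a 4th from the last.
Counting half-steps from G4 to D4: -5.

-5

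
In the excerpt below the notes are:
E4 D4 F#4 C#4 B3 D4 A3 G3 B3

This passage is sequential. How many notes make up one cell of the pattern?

9 notes total. Splitting into 3 groups of 3:
E4 D4 F#4 | C#4 B3 D4 | A3 G3 B3
Each cell is the previous one down a 3rd — so the unit is 3 notes.

3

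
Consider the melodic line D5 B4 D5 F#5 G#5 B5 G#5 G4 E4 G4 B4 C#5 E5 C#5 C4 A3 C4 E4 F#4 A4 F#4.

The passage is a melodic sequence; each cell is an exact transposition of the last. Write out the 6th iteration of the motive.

With a 7-note motive the entries are D5, G4, C4, each down a 5th from the previous.
Continuing the starts: F3 → Bb2 → Eb2.
Statement 6 starts on Eb2 and keeps the same exact contour: Eb2 C2 Eb2 G2 A2 C3 A2.

Eb2 C2 Eb2 G2 A2 C3 A2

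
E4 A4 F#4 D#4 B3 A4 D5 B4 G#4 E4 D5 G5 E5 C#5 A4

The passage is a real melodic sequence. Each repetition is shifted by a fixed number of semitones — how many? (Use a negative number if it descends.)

5

With a 5-note motive the entries are E4, A4, D5, each up a 4th from the previous.
E4 to A4 spans +5 semitones.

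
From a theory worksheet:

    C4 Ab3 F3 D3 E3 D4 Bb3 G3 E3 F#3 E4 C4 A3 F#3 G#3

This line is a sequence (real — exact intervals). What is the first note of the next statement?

Unit = 5 notes; the statements start on C4, D4, E4, moving up a 2nd each time.
The next head, up a 2nd from E4, is F#4.

F#4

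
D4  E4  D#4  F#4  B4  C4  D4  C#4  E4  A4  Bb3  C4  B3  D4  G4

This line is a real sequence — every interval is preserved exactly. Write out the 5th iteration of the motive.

Gb3 Ab3 G3 Bb3 Eb4

Taking 5-note groups, the heads are D4, C4, Bb3: the pattern moves down a 2nd.
Continuing the starts: Ab3 → Gb3.
From Gb3 the exact shape gives Gb3 Ab3 G3 Bb3 Eb4.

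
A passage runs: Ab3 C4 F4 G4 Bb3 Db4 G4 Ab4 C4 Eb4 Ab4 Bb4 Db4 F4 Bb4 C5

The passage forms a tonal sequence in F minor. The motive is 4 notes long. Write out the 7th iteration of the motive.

Unit = 4 notes; the statements start on Ab3, Bb3, C4, Db4, moving up a 2nd each time.
Continuing the starts: Eb4 → F4 → G4.
Statement 7 starts on G4 and keeps the same diatonic contour: G4 Bb4 Eb5 F5.

G4 Bb4 Eb5 F5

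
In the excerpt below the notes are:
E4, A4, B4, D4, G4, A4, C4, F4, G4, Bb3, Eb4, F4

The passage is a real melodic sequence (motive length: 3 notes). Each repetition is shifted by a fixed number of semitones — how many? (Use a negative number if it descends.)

With a 3-note motive the entries are E4, D4, C4, Bb3, each down a 2nd from the previous.
E4→D4 is 62 − 64 = -2 semitones.

-2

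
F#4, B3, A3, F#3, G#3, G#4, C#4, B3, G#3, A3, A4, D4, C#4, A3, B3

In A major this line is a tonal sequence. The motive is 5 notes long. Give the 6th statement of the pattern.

D5 G#4 F#4 D4 E4

The 5-note cells begin on F#4, G#4, A4 — each up a 2nd from the last.
Extending up a 2nd: B4 → C#5 → D5.
So cell 6 is D5 G#4 F#4 D4 E4.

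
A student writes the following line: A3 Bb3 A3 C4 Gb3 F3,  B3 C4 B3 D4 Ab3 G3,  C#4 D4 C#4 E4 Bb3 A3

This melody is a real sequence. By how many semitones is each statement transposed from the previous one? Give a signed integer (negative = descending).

2

With a 6-note motive the entries are A3, B3, C#4, each up a 2nd from the previous.
Counting half-steps from A3 to B3: 2.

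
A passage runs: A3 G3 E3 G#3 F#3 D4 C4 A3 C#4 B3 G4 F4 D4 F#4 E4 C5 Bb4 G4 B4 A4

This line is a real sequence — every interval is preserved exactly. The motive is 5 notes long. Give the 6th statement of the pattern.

The 5-note cells begin on A3, D4, G4, C5 — each up a 4th from the last.
Extending up a 4th: F5 → Bb5.
Statement 6 starts on Bb5 and keeps the same exact contour: Bb5 Ab5 F5 A5 G5.

Bb5 Ab5 F5 A5 G5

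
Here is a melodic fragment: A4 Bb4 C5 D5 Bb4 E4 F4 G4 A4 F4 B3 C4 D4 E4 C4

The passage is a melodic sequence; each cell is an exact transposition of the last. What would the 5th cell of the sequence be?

Taking 5-note groups, the heads are A4, E4, B3: the pattern moves down a 4th.
Extending down a 4th: F#3 → C#3.
From C#3 the exact shape gives C#3 D3 E3 F#3 D3.

C#3 D3 E3 F#3 D3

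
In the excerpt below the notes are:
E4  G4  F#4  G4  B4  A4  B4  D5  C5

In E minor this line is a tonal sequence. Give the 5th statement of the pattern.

Taking 3-note groups, the heads are E4, G4, B4: the pattern moves up a 3rd.
Carrying on: D5 → F#5.
Statement 5 starts on F#5 and keeps the same diatonic contour: F#5 A5 G5.

F#5 A5 G5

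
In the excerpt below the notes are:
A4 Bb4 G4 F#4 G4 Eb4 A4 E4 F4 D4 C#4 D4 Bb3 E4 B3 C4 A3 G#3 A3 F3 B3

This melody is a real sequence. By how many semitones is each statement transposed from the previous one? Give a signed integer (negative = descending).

-5

With a 7-note motive the entries are A4, E4, B3, each down a 4th from the previous.
A4→E4 is 64 − 69 = -5 semitones.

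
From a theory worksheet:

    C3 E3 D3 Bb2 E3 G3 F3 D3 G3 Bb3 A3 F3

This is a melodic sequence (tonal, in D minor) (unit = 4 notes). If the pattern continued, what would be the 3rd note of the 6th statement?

G4

The unit is 4 notes. Position-3 pitches of the 3 shown cells: D3, F3, A3.
Extending up a 3rd: C4 → E4 → G4.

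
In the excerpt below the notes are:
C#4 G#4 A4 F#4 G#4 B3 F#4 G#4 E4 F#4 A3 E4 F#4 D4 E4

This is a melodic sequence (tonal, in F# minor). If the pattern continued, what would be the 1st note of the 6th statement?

Grouping in 5s, the 1st note of each cell is C#4, B3, A3.
Extending down a 2nd: G#3 → F#3 → E3.

E3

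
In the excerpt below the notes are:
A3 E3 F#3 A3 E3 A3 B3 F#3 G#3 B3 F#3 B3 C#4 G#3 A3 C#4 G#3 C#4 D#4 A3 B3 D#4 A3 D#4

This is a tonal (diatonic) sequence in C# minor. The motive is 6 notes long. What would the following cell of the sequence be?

E4 B3 C#4 E4 B3 E4

Unit = 6 notes; the statements start on A3, B3, C#4, D#4, moving up a 2nd each time.
From E4 the diatonic shape gives E4 B3 C#4 E4 B3 E4.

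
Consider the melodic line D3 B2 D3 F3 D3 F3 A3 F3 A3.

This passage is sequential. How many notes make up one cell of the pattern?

3

9 notes total. Splitting into 3 groups of 3:
D3 B2 D3 | F3 D3 F3 | A3 F3 A3
Every group is a transposition up a 3rd of the one before; no shorter unit works.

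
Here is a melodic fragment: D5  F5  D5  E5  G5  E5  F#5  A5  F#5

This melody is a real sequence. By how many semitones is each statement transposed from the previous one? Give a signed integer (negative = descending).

2

Unit = 3 notes; the statements start on D5, E5, F#5, moving up a 2nd each time.
Counting half-steps from D5 to E5: 2.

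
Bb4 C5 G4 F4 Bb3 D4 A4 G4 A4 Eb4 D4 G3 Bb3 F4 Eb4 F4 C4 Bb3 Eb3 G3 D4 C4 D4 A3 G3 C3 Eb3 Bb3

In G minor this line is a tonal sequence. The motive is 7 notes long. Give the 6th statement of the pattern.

F3 G3 D3 C3 F2 A2 Eb3

Taking 7-note groups, the heads are Bb4, G4, Eb4, C4: the pattern moves down a 3rd.
Continuing the starts: A3 → F3.
So cell 6 is F3 G3 D3 C3 F2 A2 Eb3.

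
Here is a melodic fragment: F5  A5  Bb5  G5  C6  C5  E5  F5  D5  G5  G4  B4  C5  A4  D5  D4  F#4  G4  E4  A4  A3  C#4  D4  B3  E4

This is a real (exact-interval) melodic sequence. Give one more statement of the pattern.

E3 G#3 A3 F#3 B3

The 5-note cells begin on F5, C5, G4, D4, A3 — each down a 4th from the last.
From E3 the exact shape gives E3 G#3 A3 F#3 B3.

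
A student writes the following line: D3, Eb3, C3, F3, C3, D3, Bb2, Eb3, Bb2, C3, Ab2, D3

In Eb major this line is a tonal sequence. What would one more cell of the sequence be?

With a 4-note motive the entries are D3, C3, Bb2, each down a 2nd from the previous.
From Ab2 the diatonic shape gives Ab2 Bb2 G2 C3.

Ab2 Bb2 G2 C3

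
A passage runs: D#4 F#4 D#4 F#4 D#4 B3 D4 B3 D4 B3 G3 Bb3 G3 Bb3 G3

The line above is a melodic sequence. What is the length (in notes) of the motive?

5

Try groups of 5 (3 cells in 15 notes):
D#4 F#4 D#4 F#4 D#4 | B3 D4 B3 D4 B3 | G3 Bb3 G3 Bb3 G3
Each cell is the previous one down a 3rd — so the unit is 5 notes.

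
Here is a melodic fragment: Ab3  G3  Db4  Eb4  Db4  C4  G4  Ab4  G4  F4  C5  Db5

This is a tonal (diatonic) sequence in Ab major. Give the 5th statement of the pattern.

With a 4-note motive the entries are Ab3, Db4, G4, each up a 4th from the previous.
Extending up a 4th: C5 → F5.
Statement 5 starts on F5 and keeps the same diatonic contour: F5 Eb5 Bb5 C6.

F5 Eb5 Bb5 C6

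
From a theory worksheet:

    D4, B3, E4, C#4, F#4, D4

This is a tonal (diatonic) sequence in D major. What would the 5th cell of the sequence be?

A4 F#4

With a 2-note motive the entries are D4, E4, F#4, each up a 2nd from the previous.
Continuing the starts: G4 → A4.
So cell 5 is A4 F#4.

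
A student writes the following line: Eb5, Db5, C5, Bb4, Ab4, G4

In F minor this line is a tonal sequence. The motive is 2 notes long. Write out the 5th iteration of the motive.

The 2-note cells begin on Eb5, C5, Ab4 — each down a 3rd from the last.
Carrying on: F4 → Db4.
Statement 5 starts on Db4 and keeps the same diatonic contour: Db4 C4.

Db4 C4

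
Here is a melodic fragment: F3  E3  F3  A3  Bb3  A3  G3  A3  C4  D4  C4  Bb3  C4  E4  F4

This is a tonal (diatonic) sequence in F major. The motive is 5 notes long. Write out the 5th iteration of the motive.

G4 F4 G4 Bb4 C5

With a 5-note motive the entries are F3, A3, C4, each up a 3rd from the previous.
Extending up a 3rd: E4 → G4.
From G4 the diatonic shape gives G4 F4 G4 Bb4 C5.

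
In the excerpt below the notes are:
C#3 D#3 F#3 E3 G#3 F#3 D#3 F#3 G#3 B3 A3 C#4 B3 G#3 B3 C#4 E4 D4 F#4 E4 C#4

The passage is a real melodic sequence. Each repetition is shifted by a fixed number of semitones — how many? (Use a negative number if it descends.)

Taking 7-note groups, the heads are C#3, F#3, B3: the pattern moves up a 4th.
Counting half-steps from C#3 to F#3: 5.

5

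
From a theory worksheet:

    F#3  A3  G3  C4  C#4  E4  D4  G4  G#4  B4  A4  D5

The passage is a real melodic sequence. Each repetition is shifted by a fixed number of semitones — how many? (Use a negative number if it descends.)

Taking 4-note groups, the heads are F#3, C#4, G#4: the pattern moves up a 5th.
F#3→C#4 is 61 − 54 = 7 semitones.

7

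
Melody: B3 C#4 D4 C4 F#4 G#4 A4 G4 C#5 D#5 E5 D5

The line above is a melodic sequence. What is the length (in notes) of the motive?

4

Try groups of 4 (3 cells in 12 notes):
B3 C#4 D4 C4 | F#4 G#4 A4 G4 | C#5 D#5 E5 D5
That's a consistent up a 5th shift per cell, and no other grouping gives one.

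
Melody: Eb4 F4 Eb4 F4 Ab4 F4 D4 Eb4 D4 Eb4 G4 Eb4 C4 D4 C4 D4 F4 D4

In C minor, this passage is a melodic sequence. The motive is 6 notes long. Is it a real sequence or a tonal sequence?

Every note is diatonic to C minor.
Cell 1 has +2 semitones from note 1 to 2, but cell 2 has +1 — the interval quality changes while the contour stays the same, which is the hallmark of a tonal sequence.

tonal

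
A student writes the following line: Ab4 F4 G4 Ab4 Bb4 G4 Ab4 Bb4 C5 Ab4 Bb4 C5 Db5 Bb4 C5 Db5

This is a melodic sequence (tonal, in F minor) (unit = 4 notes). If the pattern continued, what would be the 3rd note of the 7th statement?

Grouping in 4s, the 3rd note of each cell is G4, Ab4, Bb4, C5.
Extending up a 2nd: Db5 → Eb5 → F5.

F5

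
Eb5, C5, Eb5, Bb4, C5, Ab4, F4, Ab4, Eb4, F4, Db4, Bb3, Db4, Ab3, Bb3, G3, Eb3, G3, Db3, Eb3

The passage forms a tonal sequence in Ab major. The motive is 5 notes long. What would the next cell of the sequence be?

Taking 5-note groups, the heads are Eb5, Ab4, Db4, G3: the pattern moves down a 5th.
From C3 the diatonic shape gives C3 Ab2 C3 G2 Ab2.

C3 Ab2 C3 G2 Ab2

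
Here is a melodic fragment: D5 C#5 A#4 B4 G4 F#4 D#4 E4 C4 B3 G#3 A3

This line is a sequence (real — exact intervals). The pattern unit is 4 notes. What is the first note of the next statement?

With a 4-note motive the entries are D5, G4, C4, each down a 5th from the previous.
One more step down a 5th gives F3.

F3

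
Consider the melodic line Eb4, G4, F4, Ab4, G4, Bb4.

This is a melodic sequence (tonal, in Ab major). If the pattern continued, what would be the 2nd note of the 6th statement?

Eb5

The unit is 2 notes. Position-2 pitches of the 3 shown cells: G4, Ab4, Bb4.
Carrying that up a 2nd forward: C5 → Db5 → Eb5.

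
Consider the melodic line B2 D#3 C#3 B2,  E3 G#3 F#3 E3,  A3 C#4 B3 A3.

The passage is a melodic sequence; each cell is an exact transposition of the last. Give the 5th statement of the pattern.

G4 B4 A4 G4

Unit = 4 notes; the statements start on B2, E3, A3, moving up a 4th each time.
Continuing the starts: D4 → G4.
So cell 5 is G4 B4 A4 G4.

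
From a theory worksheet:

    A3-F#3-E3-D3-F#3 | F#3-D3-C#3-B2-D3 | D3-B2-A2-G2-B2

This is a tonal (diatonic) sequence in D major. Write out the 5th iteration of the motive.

G2 E2 D2 C#2 E2

With a 5-note motive the entries are A3, F#3, D3, each down a 3rd from the previous.
Carrying on: B2 → G2.
So cell 5 is G2 E2 D2 C#2 E2.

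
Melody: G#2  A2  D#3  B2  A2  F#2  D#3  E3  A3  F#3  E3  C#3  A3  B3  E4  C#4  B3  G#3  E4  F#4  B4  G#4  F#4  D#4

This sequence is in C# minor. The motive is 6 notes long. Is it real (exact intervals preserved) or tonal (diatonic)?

Every note is diatonic to C# minor.
Cell 1 has +6 semitones from note 2 to 3, but cell 2 has +5 — the interval quality changes while the contour stays the same, which is the hallmark of a tonal sequence.

tonal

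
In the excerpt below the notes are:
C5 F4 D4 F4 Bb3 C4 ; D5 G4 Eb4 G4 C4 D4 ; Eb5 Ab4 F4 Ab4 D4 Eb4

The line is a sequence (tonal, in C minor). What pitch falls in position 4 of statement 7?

Eb5

With 6-note cells, note 4 of each statement runs F4, G4, Ab4.
Extending up a 2nd: Bb4 → C5 → D5 → Eb5.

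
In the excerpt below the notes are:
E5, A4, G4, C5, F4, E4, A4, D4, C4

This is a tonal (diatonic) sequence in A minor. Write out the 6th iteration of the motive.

Taking 3-note groups, the heads are E5, C5, A4: the pattern moves down a 3rd.
Continuing the starts: F4 → D4 → B3.
From B3 the diatonic shape gives B3 E3 D3.

B3 E3 D3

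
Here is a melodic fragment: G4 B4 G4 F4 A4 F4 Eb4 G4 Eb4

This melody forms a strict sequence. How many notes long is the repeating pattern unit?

3

Try groups of 3 (3 cells in 9 notes):
G4 B4 G4 | F4 A4 F4 | Eb4 G4 Eb4
Each cell is the previous one down a 2nd — so the unit is 3 notes.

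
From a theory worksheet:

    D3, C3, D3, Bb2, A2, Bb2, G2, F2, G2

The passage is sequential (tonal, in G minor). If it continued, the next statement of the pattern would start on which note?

Eb2

Taking 3-note groups, the heads are D3, Bb2, G2: the pattern moves down a 3rd.
One more step down a 3rd gives Eb2.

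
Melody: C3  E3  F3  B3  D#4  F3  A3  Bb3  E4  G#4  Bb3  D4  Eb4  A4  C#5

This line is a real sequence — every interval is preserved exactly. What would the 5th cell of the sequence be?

Ab4 C5 Db5 G5 B5

Taking 5-note groups, the heads are C3, F3, Bb3: the pattern moves up a 4th.
Extending up a 4th: Eb4 → Ab4.
So cell 5 is Ab4 C5 Db5 G5 B5.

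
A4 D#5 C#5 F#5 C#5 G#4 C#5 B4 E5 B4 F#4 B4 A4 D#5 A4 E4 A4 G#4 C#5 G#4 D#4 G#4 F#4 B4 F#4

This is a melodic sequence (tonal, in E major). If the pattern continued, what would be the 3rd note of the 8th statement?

C#4

The unit is 5 notes. Position-3 pitches of the 5 shown cells: C#5, B4, A4, G#4, F#4.
Extending down a 2nd: E4 → D#4 → C#4.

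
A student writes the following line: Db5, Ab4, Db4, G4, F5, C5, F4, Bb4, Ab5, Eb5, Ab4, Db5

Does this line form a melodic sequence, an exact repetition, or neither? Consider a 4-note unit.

sequence

Each 4-note cell is the previous one transposed up a 3rd.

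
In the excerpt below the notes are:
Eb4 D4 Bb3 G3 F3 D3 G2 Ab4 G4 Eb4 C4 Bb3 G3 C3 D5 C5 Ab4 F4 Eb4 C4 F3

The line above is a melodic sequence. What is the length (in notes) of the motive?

7

Try groups of 7 (3 cells in 21 notes):
Eb4 D4 Bb3 G3 F3 D3 G2 | Ab4 G4 Eb4 C4 Bb3 G3 C3 | D5 C5 Ab4 F4 Eb4 C4 F3
Every group is a transposition up a 4th of the one before; no shorter unit works.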